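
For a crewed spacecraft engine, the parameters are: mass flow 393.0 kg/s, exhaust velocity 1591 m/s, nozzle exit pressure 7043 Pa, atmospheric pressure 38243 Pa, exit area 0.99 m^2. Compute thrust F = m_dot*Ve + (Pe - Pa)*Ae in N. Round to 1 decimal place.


Step 1: Momentum thrust = m_dot * Ve = 393.0 * 1591 = 625263.0 N
Step 2: Pressure thrust = (Pe - Pa) * Ae = (7043 - 38243) * 0.99 = -30888.00 N
Step 3: Total thrust F = 625263.0 + -30888.00 = 594375.0 N

594375.0


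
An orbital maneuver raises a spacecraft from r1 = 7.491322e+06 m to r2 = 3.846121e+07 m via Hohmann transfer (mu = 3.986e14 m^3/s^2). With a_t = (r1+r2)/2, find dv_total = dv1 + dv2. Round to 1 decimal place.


Step 1: Transfer semi-major axis a_t = (7.491322e+06 + 3.846121e+07) / 2 = 2.297627e+07 m
Step 2: v1 (circular at r1) = sqrt(mu/r1) = 7294.4 m/s
Step 3: v_t1 = sqrt(mu*(2/r1 - 1/a_t)) = 9437.59 m/s
Step 4: dv1 = |9437.59 - 7294.4| = 2143.19 m/s
Step 5: v2 (circular at r2) = 3219.27 m/s, v_t2 = 1838.22 m/s
Step 6: dv2 = |3219.27 - 1838.22| = 1381.05 m/s
Step 7: Total delta-v = 2143.19 + 1381.05 = 3524.2 m/s

3524.2


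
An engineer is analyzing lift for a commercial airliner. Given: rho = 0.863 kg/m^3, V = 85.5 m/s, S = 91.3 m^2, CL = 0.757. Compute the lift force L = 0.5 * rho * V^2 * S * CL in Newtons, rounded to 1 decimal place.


Step 1: Calculate dynamic pressure q = 0.5 * 0.863 * 85.5^2 = 0.5 * 0.863 * 7310.25 = 3154.3729 Pa
Step 2: Multiply by wing area and lift coefficient: L = 3154.3729 * 91.3 * 0.757
Step 3: L = 287994.2435 * 0.757 = 218011.6 N

218011.6


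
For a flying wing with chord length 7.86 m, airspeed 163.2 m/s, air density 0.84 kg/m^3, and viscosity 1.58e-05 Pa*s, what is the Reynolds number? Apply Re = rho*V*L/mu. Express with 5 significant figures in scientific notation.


Step 1: Numerator = rho * V * L = 0.84 * 163.2 * 7.86 = 1077.51168
Step 2: Re = 1077.51168 / 1.58e-05
Step 3: Re = 6.8197e+07

6.8197e+07


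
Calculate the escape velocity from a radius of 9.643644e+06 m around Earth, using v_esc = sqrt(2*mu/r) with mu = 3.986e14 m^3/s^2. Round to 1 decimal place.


Step 1: 2*mu/r = 2 * 3.986e14 / 9.643644e+06 = 82665847.0595
Step 2: v_esc = sqrt(82665847.0595) = 9092.1 m/s

9092.1


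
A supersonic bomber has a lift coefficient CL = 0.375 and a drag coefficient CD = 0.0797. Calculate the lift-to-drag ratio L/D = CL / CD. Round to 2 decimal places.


Step 1: L/D = CL / CD = 0.375 / 0.0797
Step 2: L/D = 4.71

4.71


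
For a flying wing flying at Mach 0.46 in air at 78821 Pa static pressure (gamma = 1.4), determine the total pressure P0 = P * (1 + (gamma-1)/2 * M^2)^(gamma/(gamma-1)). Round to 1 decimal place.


Step 1: (gamma-1)/2 * M^2 = 0.2 * 0.2116 = 0.04232
Step 2: 1 + 0.04232 = 1.04232
Step 3: Exponent gamma/(gamma-1) = 3.5
Step 4: P0 = 78821 * 1.04232^3.5 = 91126.7 Pa

91126.7


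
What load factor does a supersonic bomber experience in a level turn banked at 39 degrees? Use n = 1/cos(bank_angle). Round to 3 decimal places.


Step 1: Convert 39 degrees to radians = 0.680678
Step 2: cos(39 deg) = 0.777146
Step 3: n = 1 / 0.777146 = 1.287

1.287


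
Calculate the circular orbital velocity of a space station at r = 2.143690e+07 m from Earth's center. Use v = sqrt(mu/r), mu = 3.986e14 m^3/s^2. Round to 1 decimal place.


Step 1: mu / r = 3.986e14 / 2.143690e+07 = 18594106.424
Step 2: v = sqrt(18594106.424) = 4312.1 m/s

4312.1


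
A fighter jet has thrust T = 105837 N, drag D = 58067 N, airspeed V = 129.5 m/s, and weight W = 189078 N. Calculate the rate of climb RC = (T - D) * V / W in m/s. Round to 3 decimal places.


Step 1: Excess thrust = T - D = 105837 - 58067 = 47770 N
Step 2: Excess power = 47770 * 129.5 = 6186215.0 W
Step 3: RC = 6186215.0 / 189078 = 32.718 m/s

32.718


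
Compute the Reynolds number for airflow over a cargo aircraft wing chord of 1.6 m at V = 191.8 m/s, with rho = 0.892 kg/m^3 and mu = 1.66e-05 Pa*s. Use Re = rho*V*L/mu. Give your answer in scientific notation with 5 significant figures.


Step 1: Numerator = rho * V * L = 0.892 * 191.8 * 1.6 = 273.73696
Step 2: Re = 273.73696 / 1.66e-05
Step 3: Re = 1.6490e+07

1.6490e+07


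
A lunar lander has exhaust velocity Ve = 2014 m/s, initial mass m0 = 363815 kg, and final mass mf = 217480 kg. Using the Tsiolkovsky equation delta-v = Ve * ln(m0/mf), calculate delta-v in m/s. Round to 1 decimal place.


Step 1: Mass ratio m0/mf = 363815 / 217480 = 1.672866
Step 2: ln(1.672866) = 0.514539
Step 3: delta-v = 2014 * 0.514539 = 1036.3 m/s

1036.3


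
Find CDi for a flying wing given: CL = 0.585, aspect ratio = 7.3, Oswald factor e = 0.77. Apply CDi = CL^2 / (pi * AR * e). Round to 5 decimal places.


Step 1: CL^2 = 0.585^2 = 0.342225
Step 2: pi * AR * e = 3.14159 * 7.3 * 0.77 = 17.658892
Step 3: CDi = 0.342225 / 17.658892 = 0.01938

0.01938


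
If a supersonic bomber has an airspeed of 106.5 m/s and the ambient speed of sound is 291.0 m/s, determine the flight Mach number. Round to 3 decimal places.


Step 1: M = V / a = 106.5 / 291.0
Step 2: M = 0.366

0.366


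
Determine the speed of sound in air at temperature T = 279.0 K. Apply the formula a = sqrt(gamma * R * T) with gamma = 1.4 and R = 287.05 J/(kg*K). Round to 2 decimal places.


Step 1: gamma * R * T = 1.4 * 287.05 * 279.0 = 112121.73
Step 2: a = sqrt(112121.73) = 334.85 m/s

334.85


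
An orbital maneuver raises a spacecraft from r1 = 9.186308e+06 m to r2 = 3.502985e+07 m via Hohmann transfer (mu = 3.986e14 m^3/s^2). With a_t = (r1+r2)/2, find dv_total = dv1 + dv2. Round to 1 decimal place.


Step 1: Transfer semi-major axis a_t = (9.186308e+06 + 3.502985e+07) / 2 = 2.210808e+07 m
Step 2: v1 (circular at r1) = sqrt(mu/r1) = 6587.16 m/s
Step 3: v_t1 = sqrt(mu*(2/r1 - 1/a_t)) = 8291.67 m/s
Step 4: dv1 = |8291.67 - 6587.16| = 1704.51 m/s
Step 5: v2 (circular at r2) = 3373.26 m/s, v_t2 = 2174.43 m/s
Step 6: dv2 = |3373.26 - 2174.43| = 1198.83 m/s
Step 7: Total delta-v = 1704.51 + 1198.83 = 2903.3 m/s

2903.3


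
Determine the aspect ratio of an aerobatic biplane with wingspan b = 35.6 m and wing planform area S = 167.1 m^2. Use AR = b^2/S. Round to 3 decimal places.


Step 1: b^2 = 35.6^2 = 1267.36
Step 2: AR = 1267.36 / 167.1 = 7.584

7.584


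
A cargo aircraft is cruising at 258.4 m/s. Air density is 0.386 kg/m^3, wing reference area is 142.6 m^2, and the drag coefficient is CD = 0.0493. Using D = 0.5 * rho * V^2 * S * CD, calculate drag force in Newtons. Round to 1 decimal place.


Step 1: Dynamic pressure q = 0.5 * 0.386 * 258.4^2 = 12886.7181 Pa
Step 2: Drag D = q * S * CD = 12886.7181 * 142.6 * 0.0493
Step 3: D = 90595.9 N

90595.9


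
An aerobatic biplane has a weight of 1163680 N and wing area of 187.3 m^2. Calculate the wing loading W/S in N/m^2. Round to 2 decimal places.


Step 1: Wing loading = W / S = 1163680 / 187.3
Step 2: Wing loading = 6212.92 N/m^2

6212.92


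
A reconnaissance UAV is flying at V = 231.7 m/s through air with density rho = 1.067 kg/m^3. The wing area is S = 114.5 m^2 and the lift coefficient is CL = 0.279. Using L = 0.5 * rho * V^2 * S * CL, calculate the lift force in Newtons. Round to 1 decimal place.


Step 1: Calculate dynamic pressure q = 0.5 * 1.067 * 231.7^2 = 0.5 * 1.067 * 53684.89 = 28640.8888 Pa
Step 2: Multiply by wing area and lift coefficient: L = 28640.8888 * 114.5 * 0.279
Step 3: L = 3279381.7693 * 0.279 = 914947.5 N

914947.5


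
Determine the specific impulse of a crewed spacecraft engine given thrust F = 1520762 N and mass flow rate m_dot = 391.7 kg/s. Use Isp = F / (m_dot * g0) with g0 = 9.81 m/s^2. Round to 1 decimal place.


Step 1: m_dot * g0 = 391.7 * 9.81 = 3842.58
Step 2: Isp = 1520762 / 3842.58 = 395.8 s

395.8


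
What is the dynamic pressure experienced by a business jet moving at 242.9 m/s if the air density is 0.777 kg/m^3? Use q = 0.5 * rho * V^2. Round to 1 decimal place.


Step 1: V^2 = 242.9^2 = 59000.41
Step 2: q = 0.5 * 0.777 * 59000.41
Step 3: q = 22921.7 Pa

22921.7


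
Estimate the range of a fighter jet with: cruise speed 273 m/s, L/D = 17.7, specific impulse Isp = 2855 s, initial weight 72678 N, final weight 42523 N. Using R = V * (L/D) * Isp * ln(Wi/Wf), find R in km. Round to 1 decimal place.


Step 1: Coefficient = V * (L/D) * Isp = 273 * 17.7 * 2855 = 13795645.5 m
Step 2: Wi/Wf = 72678 / 42523 = 1.709146
Step 3: ln(1.709146) = 0.535994
Step 4: R = 13795645.5 * 0.535994 = 7394378.0 m = 7394.4 km

7394.4


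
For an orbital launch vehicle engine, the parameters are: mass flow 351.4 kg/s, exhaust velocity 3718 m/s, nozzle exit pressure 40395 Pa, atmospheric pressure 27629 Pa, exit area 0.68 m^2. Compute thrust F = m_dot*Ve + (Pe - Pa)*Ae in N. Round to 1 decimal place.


Step 1: Momentum thrust = m_dot * Ve = 351.4 * 3718 = 1306505.2 N
Step 2: Pressure thrust = (Pe - Pa) * Ae = (40395 - 27629) * 0.68 = 8680.88 N
Step 3: Total thrust F = 1306505.2 + 8680.88 = 1315186.1 N

1315186.1


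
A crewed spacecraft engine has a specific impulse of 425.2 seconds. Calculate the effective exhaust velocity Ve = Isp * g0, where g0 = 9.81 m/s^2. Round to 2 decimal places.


Step 1: Ve = Isp * g0 = 425.2 * 9.81
Step 2: Ve = 4171.21 m/s

4171.21


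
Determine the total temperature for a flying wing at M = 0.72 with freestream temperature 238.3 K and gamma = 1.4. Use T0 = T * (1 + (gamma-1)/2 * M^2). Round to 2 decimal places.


Step 1: (gamma-1)/2 = 0.2
Step 2: M^2 = 0.5184
Step 3: 1 + 0.2 * 0.5184 = 1.10368
Step 4: T0 = 238.3 * 1.10368 = 263.01 K

263.01


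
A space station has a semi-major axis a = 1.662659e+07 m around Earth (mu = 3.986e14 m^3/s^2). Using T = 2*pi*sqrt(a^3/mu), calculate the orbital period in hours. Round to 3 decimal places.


Step 1: a^3 / mu = 4.596313e+21 / 3.986e14 = 1.153114e+07
Step 2: sqrt(1.153114e+07) = 3395.7533 s
Step 3: T = 2*pi * 3395.7533 = 21336.15 s
Step 4: T in hours = 21336.15 / 3600 = 5.927 hours

5.927


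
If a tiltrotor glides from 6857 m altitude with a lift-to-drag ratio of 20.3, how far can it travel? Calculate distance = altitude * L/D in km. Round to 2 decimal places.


Step 1: Glide distance = altitude * L/D = 6857 * 20.3 = 139197.1 m
Step 2: Convert to km: 139197.1 / 1000 = 139.20 km

139.20


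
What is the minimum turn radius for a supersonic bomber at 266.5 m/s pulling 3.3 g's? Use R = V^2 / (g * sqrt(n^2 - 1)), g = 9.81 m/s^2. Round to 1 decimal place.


Step 1: V^2 = 266.5^2 = 71022.25
Step 2: n^2 - 1 = 3.3^2 - 1 = 9.89
Step 3: sqrt(9.89) = 3.144837
Step 4: R = 71022.25 / (9.81 * 3.144837) = 2302.1 m

2302.1


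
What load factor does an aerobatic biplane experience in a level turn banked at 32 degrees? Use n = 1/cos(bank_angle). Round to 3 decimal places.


Step 1: Convert 32 degrees to radians = 0.558505
Step 2: cos(32 deg) = 0.848048
Step 3: n = 1 / 0.848048 = 1.179

1.179


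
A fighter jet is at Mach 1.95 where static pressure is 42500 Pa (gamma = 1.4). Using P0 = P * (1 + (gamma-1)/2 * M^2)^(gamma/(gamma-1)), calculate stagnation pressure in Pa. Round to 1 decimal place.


Step 1: (gamma-1)/2 * M^2 = 0.2 * 3.8025 = 0.7605
Step 2: 1 + 0.7605 = 1.7605
Step 3: Exponent gamma/(gamma-1) = 3.5
Step 4: P0 = 42500 * 1.7605^3.5 = 307691.2 Pa

307691.2


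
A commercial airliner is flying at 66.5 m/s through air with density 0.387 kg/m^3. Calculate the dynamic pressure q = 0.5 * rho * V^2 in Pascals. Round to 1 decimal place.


Step 1: V^2 = 66.5^2 = 4422.25
Step 2: q = 0.5 * 0.387 * 4422.25
Step 3: q = 855.7 Pa

855.7


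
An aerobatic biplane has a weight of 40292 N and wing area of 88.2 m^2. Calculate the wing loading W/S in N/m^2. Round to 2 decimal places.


Step 1: Wing loading = W / S = 40292 / 88.2
Step 2: Wing loading = 456.83 N/m^2

456.83


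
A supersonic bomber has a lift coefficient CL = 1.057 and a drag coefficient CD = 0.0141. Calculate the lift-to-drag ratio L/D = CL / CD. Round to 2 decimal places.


Step 1: L/D = CL / CD = 1.057 / 0.0141
Step 2: L/D = 74.96

74.96


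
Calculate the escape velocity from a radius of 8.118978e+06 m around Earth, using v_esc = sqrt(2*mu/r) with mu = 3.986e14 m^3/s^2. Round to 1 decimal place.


Step 1: 2*mu/r = 2 * 3.986e14 / 8.118978e+06 = 98189698.2601
Step 2: v_esc = sqrt(98189698.2601) = 9909.1 m/s

9909.1


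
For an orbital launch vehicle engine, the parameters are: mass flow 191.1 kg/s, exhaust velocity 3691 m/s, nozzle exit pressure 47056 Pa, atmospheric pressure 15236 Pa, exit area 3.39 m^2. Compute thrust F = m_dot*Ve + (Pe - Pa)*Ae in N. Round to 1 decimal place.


Step 1: Momentum thrust = m_dot * Ve = 191.1 * 3691 = 705350.1 N
Step 2: Pressure thrust = (Pe - Pa) * Ae = (47056 - 15236) * 3.39 = 107869.80 N
Step 3: Total thrust F = 705350.1 + 107869.80 = 813219.9 N

813219.9


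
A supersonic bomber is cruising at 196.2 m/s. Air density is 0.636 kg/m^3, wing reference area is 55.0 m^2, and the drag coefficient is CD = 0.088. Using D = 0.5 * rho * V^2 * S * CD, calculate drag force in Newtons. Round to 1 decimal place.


Step 1: Dynamic pressure q = 0.5 * 0.636 * 196.2^2 = 12241.2319 Pa
Step 2: Drag D = q * S * CD = 12241.2319 * 55.0 * 0.088
Step 3: D = 59247.6 N

59247.6


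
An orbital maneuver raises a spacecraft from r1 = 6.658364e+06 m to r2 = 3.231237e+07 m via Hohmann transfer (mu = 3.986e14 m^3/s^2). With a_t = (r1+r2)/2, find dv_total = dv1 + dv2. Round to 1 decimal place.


Step 1: Transfer semi-major axis a_t = (6.658364e+06 + 3.231237e+07) / 2 = 1.948537e+07 m
Step 2: v1 (circular at r1) = sqrt(mu/r1) = 7737.22 m/s
Step 3: v_t1 = sqrt(mu*(2/r1 - 1/a_t)) = 9963.57 m/s
Step 4: dv1 = |9963.57 - 7737.22| = 2226.35 m/s
Step 5: v2 (circular at r2) = 3512.24 m/s, v_t2 = 2053.12 m/s
Step 6: dv2 = |3512.24 - 2053.12| = 1459.12 m/s
Step 7: Total delta-v = 2226.35 + 1459.12 = 3685.5 m/s

3685.5


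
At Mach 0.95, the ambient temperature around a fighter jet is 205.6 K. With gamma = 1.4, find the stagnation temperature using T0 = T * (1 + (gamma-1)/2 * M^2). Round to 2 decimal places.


Step 1: (gamma-1)/2 = 0.2
Step 2: M^2 = 0.9025
Step 3: 1 + 0.2 * 0.9025 = 1.1805
Step 4: T0 = 205.6 * 1.1805 = 242.71 K

242.71


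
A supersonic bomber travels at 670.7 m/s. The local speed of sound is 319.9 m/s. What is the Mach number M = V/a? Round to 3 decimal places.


Step 1: M = V / a = 670.7 / 319.9
Step 2: M = 2.097

2.097


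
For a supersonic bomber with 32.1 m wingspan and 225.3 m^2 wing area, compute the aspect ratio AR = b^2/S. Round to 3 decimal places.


Step 1: b^2 = 32.1^2 = 1030.41
Step 2: AR = 1030.41 / 225.3 = 4.574

4.574


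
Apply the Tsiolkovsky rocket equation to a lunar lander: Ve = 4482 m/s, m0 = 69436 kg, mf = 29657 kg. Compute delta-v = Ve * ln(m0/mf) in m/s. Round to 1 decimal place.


Step 1: Mass ratio m0/mf = 69436 / 29657 = 2.341302
Step 2: ln(2.341302) = 0.850707
Step 3: delta-v = 4482 * 0.850707 = 3812.9 m/s

3812.9


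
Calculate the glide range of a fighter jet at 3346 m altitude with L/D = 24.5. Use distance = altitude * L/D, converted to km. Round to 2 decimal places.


Step 1: Glide distance = altitude * L/D = 3346 * 24.5 = 81977.0 m
Step 2: Convert to km: 81977.0 / 1000 = 81.98 km

81.98


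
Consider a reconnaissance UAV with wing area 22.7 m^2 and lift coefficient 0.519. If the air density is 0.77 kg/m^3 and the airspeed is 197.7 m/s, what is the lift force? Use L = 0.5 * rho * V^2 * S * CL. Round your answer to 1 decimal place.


Step 1: Calculate dynamic pressure q = 0.5 * 0.77 * 197.7^2 = 0.5 * 0.77 * 39085.29 = 15047.8366 Pa
Step 2: Multiply by wing area and lift coefficient: L = 15047.8366 * 22.7 * 0.519
Step 3: L = 341585.892 * 0.519 = 177283.1 N

177283.1


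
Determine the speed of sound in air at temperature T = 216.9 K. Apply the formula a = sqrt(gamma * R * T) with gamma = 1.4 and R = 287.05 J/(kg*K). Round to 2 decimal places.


Step 1: gamma * R * T = 1.4 * 287.05 * 216.9 = 87165.603
Step 2: a = sqrt(87165.603) = 295.24 m/s

295.24


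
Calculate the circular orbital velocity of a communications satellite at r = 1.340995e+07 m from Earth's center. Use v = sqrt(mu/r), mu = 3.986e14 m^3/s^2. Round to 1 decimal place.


Step 1: mu / r = 3.986e14 / 1.340995e+07 = 29724197.3311
Step 2: v = sqrt(29724197.3311) = 5452.0 m/s

5452.0


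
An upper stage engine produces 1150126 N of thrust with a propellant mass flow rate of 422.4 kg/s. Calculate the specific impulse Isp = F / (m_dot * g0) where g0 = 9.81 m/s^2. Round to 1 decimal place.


Step 1: m_dot * g0 = 422.4 * 9.81 = 4143.74
Step 2: Isp = 1150126 / 4143.74 = 277.6 s

277.6


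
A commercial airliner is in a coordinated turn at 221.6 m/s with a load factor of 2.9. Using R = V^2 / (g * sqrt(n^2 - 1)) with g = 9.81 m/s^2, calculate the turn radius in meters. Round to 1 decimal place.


Step 1: V^2 = 221.6^2 = 49106.56
Step 2: n^2 - 1 = 2.9^2 - 1 = 7.41
Step 3: sqrt(7.41) = 2.722132
Step 4: R = 49106.56 / (9.81 * 2.722132) = 1838.9 m

1838.9


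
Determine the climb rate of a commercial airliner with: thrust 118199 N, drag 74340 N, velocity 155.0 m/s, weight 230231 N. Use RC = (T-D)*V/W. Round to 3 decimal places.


Step 1: Excess thrust = T - D = 118199 - 74340 = 43859 N
Step 2: Excess power = 43859 * 155.0 = 6798145.0 W
Step 3: RC = 6798145.0 / 230231 = 29.527 m/s

29.527


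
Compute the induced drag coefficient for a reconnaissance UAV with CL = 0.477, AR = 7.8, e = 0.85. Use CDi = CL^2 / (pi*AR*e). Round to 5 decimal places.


Step 1: CL^2 = 0.477^2 = 0.227529
Step 2: pi * AR * e = 3.14159 * 7.8 * 0.85 = 20.828759
Step 3: CDi = 0.227529 / 20.828759 = 0.01092

0.01092


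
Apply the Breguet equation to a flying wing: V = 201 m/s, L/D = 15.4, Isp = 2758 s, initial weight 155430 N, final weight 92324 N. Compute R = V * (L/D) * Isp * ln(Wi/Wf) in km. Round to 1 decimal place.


Step 1: Coefficient = V * (L/D) * Isp = 201 * 15.4 * 2758 = 8537113.2 m
Step 2: Wi/Wf = 155430 / 92324 = 1.683528
Step 3: ln(1.683528) = 0.520891
Step 4: R = 8537113.2 * 0.520891 = 4446908.3 m = 4446.9 km

4446.9


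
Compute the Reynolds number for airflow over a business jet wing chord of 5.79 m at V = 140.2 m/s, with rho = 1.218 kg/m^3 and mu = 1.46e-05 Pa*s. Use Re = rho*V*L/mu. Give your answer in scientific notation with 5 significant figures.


Step 1: Numerator = rho * V * L = 1.218 * 140.2 * 5.79 = 988.721244
Step 2: Re = 988.721244 / 1.46e-05
Step 3: Re = 6.7721e+07

6.7721e+07


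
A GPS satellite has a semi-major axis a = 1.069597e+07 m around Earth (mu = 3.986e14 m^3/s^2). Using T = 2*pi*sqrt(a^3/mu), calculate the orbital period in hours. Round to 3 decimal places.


Step 1: a^3 / mu = 1.223659e+21 / 3.986e14 = 3.069893e+06
Step 2: sqrt(3.069893e+06) = 1752.111 s
Step 3: T = 2*pi * 1752.111 = 11008.84 s
Step 4: T in hours = 11008.84 / 3600 = 3.058 hours

3.058


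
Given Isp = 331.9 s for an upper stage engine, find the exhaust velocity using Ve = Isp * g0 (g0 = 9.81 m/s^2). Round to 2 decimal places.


Step 1: Ve = Isp * g0 = 331.9 * 9.81
Step 2: Ve = 3255.94 m/s

3255.94


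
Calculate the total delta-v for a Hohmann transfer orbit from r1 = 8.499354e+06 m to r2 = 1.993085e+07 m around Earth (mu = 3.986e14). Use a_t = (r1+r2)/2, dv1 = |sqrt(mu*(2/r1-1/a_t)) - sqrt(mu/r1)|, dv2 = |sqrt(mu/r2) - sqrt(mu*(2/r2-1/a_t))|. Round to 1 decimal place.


Step 1: Transfer semi-major axis a_t = (8.499354e+06 + 1.993085e+07) / 2 = 1.421510e+07 m
Step 2: v1 (circular at r1) = sqrt(mu/r1) = 6848.19 m/s
Step 3: v_t1 = sqrt(mu*(2/r1 - 1/a_t)) = 8108.93 m/s
Step 4: dv1 = |8108.93 - 6848.19| = 1260.74 m/s
Step 5: v2 (circular at r2) = 4472.04 m/s, v_t2 = 3457.99 m/s
Step 6: dv2 = |4472.04 - 3457.99| = 1014.05 m/s
Step 7: Total delta-v = 1260.74 + 1014.05 = 2274.8 m/s

2274.8


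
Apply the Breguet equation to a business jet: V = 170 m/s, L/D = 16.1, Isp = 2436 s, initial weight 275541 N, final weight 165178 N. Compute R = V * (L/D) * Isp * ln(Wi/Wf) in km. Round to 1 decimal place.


Step 1: Coefficient = V * (L/D) * Isp = 170 * 16.1 * 2436 = 6667332.0 m
Step 2: Wi/Wf = 275541 / 165178 = 1.668146
Step 3: ln(1.668146) = 0.511713
Step 4: R = 6667332.0 * 0.511713 = 3411758.8 m = 3411.8 km

3411.8


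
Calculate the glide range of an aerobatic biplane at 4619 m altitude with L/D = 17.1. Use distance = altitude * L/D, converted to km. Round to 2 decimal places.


Step 1: Glide distance = altitude * L/D = 4619 * 17.1 = 78984.9 m
Step 2: Convert to km: 78984.9 / 1000 = 78.98 km

78.98


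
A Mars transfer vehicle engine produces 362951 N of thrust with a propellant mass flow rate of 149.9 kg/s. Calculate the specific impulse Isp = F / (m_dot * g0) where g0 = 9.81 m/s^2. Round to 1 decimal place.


Step 1: m_dot * g0 = 149.9 * 9.81 = 1470.52
Step 2: Isp = 362951 / 1470.52 = 246.8 s

246.8


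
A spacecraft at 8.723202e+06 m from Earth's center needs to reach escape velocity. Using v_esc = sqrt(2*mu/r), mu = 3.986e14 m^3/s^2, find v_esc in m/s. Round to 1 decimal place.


Step 1: 2*mu/r = 2 * 3.986e14 / 8.723202e+06 = 91388460.3383
Step 2: v_esc = sqrt(91388460.3383) = 9559.7 m/s

9559.7


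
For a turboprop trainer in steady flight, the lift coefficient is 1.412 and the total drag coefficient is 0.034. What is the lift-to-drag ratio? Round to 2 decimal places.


Step 1: L/D = CL / CD = 1.412 / 0.034
Step 2: L/D = 41.53

41.53


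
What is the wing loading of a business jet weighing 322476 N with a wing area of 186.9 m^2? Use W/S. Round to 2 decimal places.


Step 1: Wing loading = W / S = 322476 / 186.9
Step 2: Wing loading = 1725.39 N/m^2

1725.39


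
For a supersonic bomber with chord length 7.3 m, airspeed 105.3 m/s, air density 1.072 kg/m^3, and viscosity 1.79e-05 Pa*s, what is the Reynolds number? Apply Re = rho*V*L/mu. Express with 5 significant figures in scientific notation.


Step 1: Numerator = rho * V * L = 1.072 * 105.3 * 7.3 = 824.03568
Step 2: Re = 824.03568 / 1.79e-05
Step 3: Re = 4.6036e+07

4.6036e+07


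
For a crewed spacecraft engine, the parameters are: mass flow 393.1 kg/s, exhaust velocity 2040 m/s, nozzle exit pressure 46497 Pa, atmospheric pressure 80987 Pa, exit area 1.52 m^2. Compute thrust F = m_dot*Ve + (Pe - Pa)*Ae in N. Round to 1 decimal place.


Step 1: Momentum thrust = m_dot * Ve = 393.1 * 2040 = 801924.0 N
Step 2: Pressure thrust = (Pe - Pa) * Ae = (46497 - 80987) * 1.52 = -52424.80 N
Step 3: Total thrust F = 801924.0 + -52424.80 = 749499.2 N

749499.2


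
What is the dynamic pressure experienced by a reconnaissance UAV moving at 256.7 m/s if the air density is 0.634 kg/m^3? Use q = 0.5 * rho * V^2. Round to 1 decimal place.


Step 1: V^2 = 256.7^2 = 65894.89
Step 2: q = 0.5 * 0.634 * 65894.89
Step 3: q = 20888.7 Pa

20888.7


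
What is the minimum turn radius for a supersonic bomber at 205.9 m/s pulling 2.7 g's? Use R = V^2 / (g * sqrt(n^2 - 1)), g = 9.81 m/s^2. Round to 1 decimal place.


Step 1: V^2 = 205.9^2 = 42394.81
Step 2: n^2 - 1 = 2.7^2 - 1 = 6.29
Step 3: sqrt(6.29) = 2.507987
Step 4: R = 42394.81 / (9.81 * 2.507987) = 1723.1 m

1723.1


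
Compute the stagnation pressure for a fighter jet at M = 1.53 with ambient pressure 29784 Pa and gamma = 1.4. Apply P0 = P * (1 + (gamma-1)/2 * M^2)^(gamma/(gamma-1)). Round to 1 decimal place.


Step 1: (gamma-1)/2 * M^2 = 0.2 * 2.3409 = 0.46818
Step 2: 1 + 0.46818 = 1.46818
Step 3: Exponent gamma/(gamma-1) = 3.5
Step 4: P0 = 29784 * 1.46818^3.5 = 114211.7 Pa

114211.7


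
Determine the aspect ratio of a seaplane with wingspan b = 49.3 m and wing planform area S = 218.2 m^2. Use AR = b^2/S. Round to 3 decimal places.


Step 1: b^2 = 49.3^2 = 2430.49
Step 2: AR = 2430.49 / 218.2 = 11.139

11.139


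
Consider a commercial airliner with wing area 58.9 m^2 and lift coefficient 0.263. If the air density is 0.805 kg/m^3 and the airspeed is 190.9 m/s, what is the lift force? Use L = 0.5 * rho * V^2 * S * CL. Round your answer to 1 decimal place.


Step 1: Calculate dynamic pressure q = 0.5 * 0.805 * 190.9^2 = 0.5 * 0.805 * 36442.81 = 14668.231 Pa
Step 2: Multiply by wing area and lift coefficient: L = 14668.231 * 58.9 * 0.263
Step 3: L = 863958.8074 * 0.263 = 227221.2 N

227221.2


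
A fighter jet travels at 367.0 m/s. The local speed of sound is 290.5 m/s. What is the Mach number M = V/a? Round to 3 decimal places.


Step 1: M = V / a = 367.0 / 290.5
Step 2: M = 1.263

1.263


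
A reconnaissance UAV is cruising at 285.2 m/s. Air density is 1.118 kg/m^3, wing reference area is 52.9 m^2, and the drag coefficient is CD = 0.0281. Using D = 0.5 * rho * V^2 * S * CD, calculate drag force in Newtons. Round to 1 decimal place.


Step 1: Dynamic pressure q = 0.5 * 1.118 * 285.2^2 = 45468.5234 Pa
Step 2: Drag D = q * S * CD = 45468.5234 * 52.9 * 0.0281
Step 3: D = 67588.5 N

67588.5


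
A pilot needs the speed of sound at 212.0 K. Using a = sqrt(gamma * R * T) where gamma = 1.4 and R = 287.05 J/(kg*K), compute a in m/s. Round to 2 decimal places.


Step 1: gamma * R * T = 1.4 * 287.05 * 212.0 = 85196.44
Step 2: a = sqrt(85196.44) = 291.88 m/s

291.88


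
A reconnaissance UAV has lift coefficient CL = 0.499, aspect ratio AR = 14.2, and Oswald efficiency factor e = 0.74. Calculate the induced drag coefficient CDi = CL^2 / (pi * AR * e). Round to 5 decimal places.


Step 1: CL^2 = 0.499^2 = 0.249001
Step 2: pi * AR * e = 3.14159 * 14.2 * 0.74 = 33.011856
Step 3: CDi = 0.249001 / 33.011856 = 0.00754

0.00754


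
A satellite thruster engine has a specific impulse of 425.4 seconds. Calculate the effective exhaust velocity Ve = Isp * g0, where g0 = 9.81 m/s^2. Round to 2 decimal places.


Step 1: Ve = Isp * g0 = 425.4 * 9.81
Step 2: Ve = 4173.17 m/s

4173.17


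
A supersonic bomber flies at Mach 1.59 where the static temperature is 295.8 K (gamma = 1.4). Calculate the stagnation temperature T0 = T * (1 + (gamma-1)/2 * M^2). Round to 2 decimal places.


Step 1: (gamma-1)/2 = 0.2
Step 2: M^2 = 2.5281
Step 3: 1 + 0.2 * 2.5281 = 1.50562
Step 4: T0 = 295.8 * 1.50562 = 445.36 K

445.36


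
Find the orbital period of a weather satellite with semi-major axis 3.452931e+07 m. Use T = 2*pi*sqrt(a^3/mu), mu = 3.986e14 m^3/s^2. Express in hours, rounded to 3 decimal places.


Step 1: a^3 / mu = 4.116837e+22 / 3.986e14 = 1.032824e+08
Step 2: sqrt(1.032824e+08) = 10162.7959 s
Step 3: T = 2*pi * 10162.7959 = 63854.73 s
Step 4: T in hours = 63854.73 / 3600 = 17.737 hours

17.737


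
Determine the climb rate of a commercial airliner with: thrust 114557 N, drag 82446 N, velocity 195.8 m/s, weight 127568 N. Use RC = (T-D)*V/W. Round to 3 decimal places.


Step 1: Excess thrust = T - D = 114557 - 82446 = 32111 N
Step 2: Excess power = 32111 * 195.8 = 6287333.8 W
Step 3: RC = 6287333.8 / 127568 = 49.286 m/s

49.286


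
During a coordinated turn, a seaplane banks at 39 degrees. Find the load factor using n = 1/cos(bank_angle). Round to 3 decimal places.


Step 1: Convert 39 degrees to radians = 0.680678
Step 2: cos(39 deg) = 0.777146
Step 3: n = 1 / 0.777146 = 1.287

1.287


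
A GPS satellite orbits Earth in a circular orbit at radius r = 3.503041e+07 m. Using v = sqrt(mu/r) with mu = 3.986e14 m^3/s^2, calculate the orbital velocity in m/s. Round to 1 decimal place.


Step 1: mu / r = 3.986e14 / 3.503041e+07 = 11378684.9769
Step 2: v = sqrt(11378684.9769) = 3373.2 m/s

3373.2


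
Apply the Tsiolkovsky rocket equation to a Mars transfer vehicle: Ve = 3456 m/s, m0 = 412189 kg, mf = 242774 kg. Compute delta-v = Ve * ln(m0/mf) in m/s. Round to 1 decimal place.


Step 1: Mass ratio m0/mf = 412189 / 242774 = 1.69783
Step 2: ln(1.69783) = 0.529351
Step 3: delta-v = 3456 * 0.529351 = 1829.4 m/s

1829.4


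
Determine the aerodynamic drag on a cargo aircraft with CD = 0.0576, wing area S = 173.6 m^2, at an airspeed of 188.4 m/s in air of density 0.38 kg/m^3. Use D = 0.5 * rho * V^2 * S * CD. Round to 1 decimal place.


Step 1: Dynamic pressure q = 0.5 * 0.38 * 188.4^2 = 6743.9664 Pa
Step 2: Drag D = q * S * CD = 6743.9664 * 173.6 * 0.0576
Step 3: D = 67435.3 N

67435.3


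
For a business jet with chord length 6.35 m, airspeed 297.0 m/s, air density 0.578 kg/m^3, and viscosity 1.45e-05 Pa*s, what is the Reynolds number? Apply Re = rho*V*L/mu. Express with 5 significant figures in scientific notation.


Step 1: Numerator = rho * V * L = 0.578 * 297.0 * 6.35 = 1090.0791
Step 2: Re = 1090.0791 / 1.45e-05
Step 3: Re = 7.5178e+07

7.5178e+07


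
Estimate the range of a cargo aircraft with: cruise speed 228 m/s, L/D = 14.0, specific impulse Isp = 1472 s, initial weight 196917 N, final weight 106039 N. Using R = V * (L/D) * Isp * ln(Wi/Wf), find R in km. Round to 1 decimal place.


Step 1: Coefficient = V * (L/D) * Isp = 228 * 14.0 * 1472 = 4698624.0 m
Step 2: Wi/Wf = 196917 / 106039 = 1.857024
Step 3: ln(1.857024) = 0.618975
Step 4: R = 4698624.0 * 0.618975 = 2908332.5 m = 2908.3 km

2908.3


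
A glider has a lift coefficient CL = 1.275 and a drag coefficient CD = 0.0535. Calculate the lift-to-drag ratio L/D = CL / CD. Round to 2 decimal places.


Step 1: L/D = CL / CD = 1.275 / 0.0535
Step 2: L/D = 23.83

23.83


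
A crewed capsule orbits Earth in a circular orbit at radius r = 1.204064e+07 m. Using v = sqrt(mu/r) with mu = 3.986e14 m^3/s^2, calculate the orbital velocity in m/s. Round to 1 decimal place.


Step 1: mu / r = 3.986e14 / 1.204064e+07 = 33104552.5819
Step 2: v = sqrt(33104552.5819) = 5753.7 m/s

5753.7


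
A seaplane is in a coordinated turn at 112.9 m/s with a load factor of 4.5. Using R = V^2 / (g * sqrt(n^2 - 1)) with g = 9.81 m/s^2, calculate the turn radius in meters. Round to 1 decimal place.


Step 1: V^2 = 112.9^2 = 12746.41
Step 2: n^2 - 1 = 4.5^2 - 1 = 19.25
Step 3: sqrt(19.25) = 4.387482
Step 4: R = 12746.41 / (9.81 * 4.387482) = 296.1 m

296.1


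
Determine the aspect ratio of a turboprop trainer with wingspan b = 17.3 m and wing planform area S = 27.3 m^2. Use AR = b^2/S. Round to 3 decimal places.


Step 1: b^2 = 17.3^2 = 299.29
Step 2: AR = 299.29 / 27.3 = 10.963

10.963


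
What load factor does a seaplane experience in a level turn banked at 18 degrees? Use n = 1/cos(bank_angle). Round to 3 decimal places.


Step 1: Convert 18 degrees to radians = 0.314159
Step 2: cos(18 deg) = 0.951057
Step 3: n = 1 / 0.951057 = 1.051

1.051


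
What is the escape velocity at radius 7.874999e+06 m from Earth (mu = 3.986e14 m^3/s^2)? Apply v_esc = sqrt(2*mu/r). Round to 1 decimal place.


Step 1: 2*mu/r = 2 * 3.986e14 / 7.874999e+06 = 101231758.8866
Step 2: v_esc = sqrt(101231758.8866) = 10061.4 m/s

10061.4


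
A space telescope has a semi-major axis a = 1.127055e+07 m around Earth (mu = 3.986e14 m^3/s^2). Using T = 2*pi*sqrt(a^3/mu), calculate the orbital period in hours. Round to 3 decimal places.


Step 1: a^3 / mu = 1.431645e+21 / 3.986e14 = 3.591683e+06
Step 2: sqrt(3.591683e+06) = 1895.1737 s
Step 3: T = 2*pi * 1895.1737 = 11907.73 s
Step 4: T in hours = 11907.73 / 3600 = 3.308 hours

3.308


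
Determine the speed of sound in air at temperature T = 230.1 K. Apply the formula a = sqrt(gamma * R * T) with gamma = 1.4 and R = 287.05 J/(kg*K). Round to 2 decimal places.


Step 1: gamma * R * T = 1.4 * 287.05 * 230.1 = 92470.287
Step 2: a = sqrt(92470.287) = 304.09 m/s

304.09


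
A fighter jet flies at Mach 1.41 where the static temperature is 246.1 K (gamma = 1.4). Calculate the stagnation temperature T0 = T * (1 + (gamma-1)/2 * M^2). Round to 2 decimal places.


Step 1: (gamma-1)/2 = 0.2
Step 2: M^2 = 1.9881
Step 3: 1 + 0.2 * 1.9881 = 1.39762
Step 4: T0 = 246.1 * 1.39762 = 343.95 K

343.95


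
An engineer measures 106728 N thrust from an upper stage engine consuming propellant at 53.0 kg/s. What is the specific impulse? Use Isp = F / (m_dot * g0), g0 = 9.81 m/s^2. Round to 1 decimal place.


Step 1: m_dot * g0 = 53.0 * 9.81 = 519.93
Step 2: Isp = 106728 / 519.93 = 205.3 s

205.3


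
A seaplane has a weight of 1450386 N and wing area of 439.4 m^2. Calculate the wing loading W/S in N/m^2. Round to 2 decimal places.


Step 1: Wing loading = W / S = 1450386 / 439.4
Step 2: Wing loading = 3300.83 N/m^2

3300.83


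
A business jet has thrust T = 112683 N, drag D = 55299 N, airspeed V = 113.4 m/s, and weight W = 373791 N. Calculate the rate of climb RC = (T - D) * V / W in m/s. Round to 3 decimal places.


Step 1: Excess thrust = T - D = 112683 - 55299 = 57384 N
Step 2: Excess power = 57384 * 113.4 = 6507345.6 W
Step 3: RC = 6507345.6 / 373791 = 17.409 m/s

17.409


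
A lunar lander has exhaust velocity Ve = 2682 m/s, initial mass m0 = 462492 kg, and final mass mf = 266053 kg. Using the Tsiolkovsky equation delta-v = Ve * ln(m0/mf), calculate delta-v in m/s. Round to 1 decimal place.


Step 1: Mass ratio m0/mf = 462492 / 266053 = 1.738345
Step 2: ln(1.738345) = 0.552934
Step 3: delta-v = 2682 * 0.552934 = 1483.0 m/s

1483.0


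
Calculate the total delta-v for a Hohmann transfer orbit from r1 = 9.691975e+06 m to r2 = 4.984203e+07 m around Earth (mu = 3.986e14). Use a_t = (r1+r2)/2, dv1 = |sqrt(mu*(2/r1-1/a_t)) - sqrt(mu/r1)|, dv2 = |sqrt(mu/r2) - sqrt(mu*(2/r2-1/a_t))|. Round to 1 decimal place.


Step 1: Transfer semi-major axis a_t = (9.691975e+06 + 4.984203e+07) / 2 = 2.976700e+07 m
Step 2: v1 (circular at r1) = sqrt(mu/r1) = 6413.02 m/s
Step 3: v_t1 = sqrt(mu*(2/r1 - 1/a_t)) = 8298.37 m/s
Step 4: dv1 = |8298.37 - 6413.02| = 1885.35 m/s
Step 5: v2 (circular at r2) = 2827.94 m/s, v_t2 = 1613.65 m/s
Step 6: dv2 = |2827.94 - 1613.65| = 1214.29 m/s
Step 7: Total delta-v = 1885.35 + 1214.29 = 3099.6 m/s

3099.6


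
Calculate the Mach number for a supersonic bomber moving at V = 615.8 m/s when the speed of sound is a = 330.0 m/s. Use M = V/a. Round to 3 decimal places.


Step 1: M = V / a = 615.8 / 330.0
Step 2: M = 1.866

1.866


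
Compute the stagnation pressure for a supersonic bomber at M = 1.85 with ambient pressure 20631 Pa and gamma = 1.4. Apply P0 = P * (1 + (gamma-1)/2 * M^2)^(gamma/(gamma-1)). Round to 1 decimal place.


Step 1: (gamma-1)/2 * M^2 = 0.2 * 3.4225 = 0.6845
Step 2: 1 + 0.6845 = 1.6845
Step 3: Exponent gamma/(gamma-1) = 3.5
Step 4: P0 = 20631 * 1.6845^3.5 = 127987.9 Pa

127987.9


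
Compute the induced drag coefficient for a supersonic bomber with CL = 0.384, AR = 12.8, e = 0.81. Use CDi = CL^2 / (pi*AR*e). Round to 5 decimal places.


Step 1: CL^2 = 0.384^2 = 0.147456
Step 2: pi * AR * e = 3.14159 * 12.8 * 0.81 = 32.572033
Step 3: CDi = 0.147456 / 32.572033 = 0.00453

0.00453


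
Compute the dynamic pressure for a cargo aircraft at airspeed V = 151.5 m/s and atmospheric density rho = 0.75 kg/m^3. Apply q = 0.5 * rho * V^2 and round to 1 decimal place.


Step 1: V^2 = 151.5^2 = 22952.25
Step 2: q = 0.5 * 0.75 * 22952.25
Step 3: q = 8607.1 Pa

8607.1


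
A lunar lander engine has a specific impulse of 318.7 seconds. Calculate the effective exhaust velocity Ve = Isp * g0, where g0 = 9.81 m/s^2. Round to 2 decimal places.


Step 1: Ve = Isp * g0 = 318.7 * 9.81
Step 2: Ve = 3126.45 m/s

3126.45


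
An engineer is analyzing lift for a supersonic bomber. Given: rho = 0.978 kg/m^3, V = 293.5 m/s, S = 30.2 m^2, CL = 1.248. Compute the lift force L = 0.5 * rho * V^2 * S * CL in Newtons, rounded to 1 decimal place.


Step 1: Calculate dynamic pressure q = 0.5 * 0.978 * 293.5^2 = 0.5 * 0.978 * 86142.25 = 42123.5603 Pa
Step 2: Multiply by wing area and lift coefficient: L = 42123.5603 * 30.2 * 1.248
Step 3: L = 1272131.5196 * 1.248 = 1587620.1 N

1587620.1


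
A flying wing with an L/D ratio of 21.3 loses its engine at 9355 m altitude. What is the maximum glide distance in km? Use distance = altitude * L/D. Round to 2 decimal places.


Step 1: Glide distance = altitude * L/D = 9355 * 21.3 = 199261.5 m
Step 2: Convert to km: 199261.5 / 1000 = 199.26 km

199.26


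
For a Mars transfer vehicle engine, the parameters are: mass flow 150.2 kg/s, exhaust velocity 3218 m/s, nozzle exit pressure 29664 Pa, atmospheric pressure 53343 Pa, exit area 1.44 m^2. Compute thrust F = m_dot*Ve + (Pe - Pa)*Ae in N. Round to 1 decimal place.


Step 1: Momentum thrust = m_dot * Ve = 150.2 * 3218 = 483343.6 N
Step 2: Pressure thrust = (Pe - Pa) * Ae = (29664 - 53343) * 1.44 = -34097.76 N
Step 3: Total thrust F = 483343.6 + -34097.76 = 449245.8 N

449245.8


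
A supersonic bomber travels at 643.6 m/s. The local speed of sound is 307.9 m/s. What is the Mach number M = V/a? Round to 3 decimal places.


Step 1: M = V / a = 643.6 / 307.9
Step 2: M = 2.090

2.090


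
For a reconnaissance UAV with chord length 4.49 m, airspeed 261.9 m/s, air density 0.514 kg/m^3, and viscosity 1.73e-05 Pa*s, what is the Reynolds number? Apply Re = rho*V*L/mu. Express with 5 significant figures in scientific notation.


Step 1: Numerator = rho * V * L = 0.514 * 261.9 * 4.49 = 604.428534
Step 2: Re = 604.428534 / 1.73e-05
Step 3: Re = 3.4938e+07

3.4938e+07


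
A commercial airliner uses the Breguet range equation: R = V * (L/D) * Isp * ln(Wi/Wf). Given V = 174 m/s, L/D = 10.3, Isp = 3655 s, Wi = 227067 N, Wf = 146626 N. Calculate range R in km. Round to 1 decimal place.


Step 1: Coefficient = V * (L/D) * Isp = 174 * 10.3 * 3655 = 6550491.0 m
Step 2: Wi/Wf = 227067 / 146626 = 1.548613
Step 3: ln(1.548613) = 0.43736
Step 4: R = 6550491.0 * 0.43736 = 2864922.8 m = 2864.9 km

2864.9


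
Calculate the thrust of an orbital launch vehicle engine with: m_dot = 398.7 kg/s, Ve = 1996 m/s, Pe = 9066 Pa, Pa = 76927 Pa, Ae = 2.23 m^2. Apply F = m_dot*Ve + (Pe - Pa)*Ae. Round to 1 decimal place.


Step 1: Momentum thrust = m_dot * Ve = 398.7 * 1996 = 795805.2 N
Step 2: Pressure thrust = (Pe - Pa) * Ae = (9066 - 76927) * 2.23 = -151330.03 N
Step 3: Total thrust F = 795805.2 + -151330.03 = 644475.2 N

644475.2


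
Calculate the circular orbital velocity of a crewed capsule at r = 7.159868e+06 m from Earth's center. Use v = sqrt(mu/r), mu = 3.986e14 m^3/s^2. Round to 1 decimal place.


Step 1: mu / r = 3.986e14 / 7.159868e+06 = 55671417.406
Step 2: v = sqrt(55671417.406) = 7461.3 m/s

7461.3


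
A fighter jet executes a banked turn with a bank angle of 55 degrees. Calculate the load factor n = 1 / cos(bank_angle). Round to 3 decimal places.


Step 1: Convert 55 degrees to radians = 0.959931
Step 2: cos(55 deg) = 0.573576
Step 3: n = 1 / 0.573576 = 1.743

1.743


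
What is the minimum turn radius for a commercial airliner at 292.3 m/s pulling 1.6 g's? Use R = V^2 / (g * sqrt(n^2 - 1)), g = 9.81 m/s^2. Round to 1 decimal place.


Step 1: V^2 = 292.3^2 = 85439.29
Step 2: n^2 - 1 = 1.6^2 - 1 = 1.56
Step 3: sqrt(1.56) = 1.249
Step 4: R = 85439.29 / (9.81 * 1.249) = 6973.1 m

6973.1


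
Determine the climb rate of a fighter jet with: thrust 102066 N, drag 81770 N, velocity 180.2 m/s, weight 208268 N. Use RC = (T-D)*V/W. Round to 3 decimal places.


Step 1: Excess thrust = T - D = 102066 - 81770 = 20296 N
Step 2: Excess power = 20296 * 180.2 = 3657339.2 W
Step 3: RC = 3657339.2 / 208268 = 17.561 m/s

17.561


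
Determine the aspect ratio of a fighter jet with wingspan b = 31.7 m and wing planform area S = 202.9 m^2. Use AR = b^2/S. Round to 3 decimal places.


Step 1: b^2 = 31.7^2 = 1004.89
Step 2: AR = 1004.89 / 202.9 = 4.953

4.953


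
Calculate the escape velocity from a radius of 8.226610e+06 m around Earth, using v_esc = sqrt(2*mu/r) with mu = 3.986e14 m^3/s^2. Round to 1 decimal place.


Step 1: 2*mu/r = 2 * 3.986e14 / 8.226610e+06 = 96905043.5112
Step 2: v_esc = sqrt(96905043.5112) = 9844.0 m/s

9844.0


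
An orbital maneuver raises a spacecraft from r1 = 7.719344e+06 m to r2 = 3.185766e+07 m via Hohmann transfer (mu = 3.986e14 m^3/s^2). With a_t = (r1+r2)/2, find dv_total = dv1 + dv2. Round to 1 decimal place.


Step 1: Transfer semi-major axis a_t = (7.719344e+06 + 3.185766e+07) / 2 = 1.978850e+07 m
Step 2: v1 (circular at r1) = sqrt(mu/r1) = 7185.86 m/s
Step 3: v_t1 = sqrt(mu*(2/r1 - 1/a_t)) = 9117.57 m/s
Step 4: dv1 = |9117.57 - 7185.86| = 1931.71 m/s
Step 5: v2 (circular at r2) = 3537.22 m/s, v_t2 = 2209.25 m/s
Step 6: dv2 = |3537.22 - 2209.25| = 1327.96 m/s
Step 7: Total delta-v = 1931.71 + 1327.96 = 3259.7 m/s

3259.7
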